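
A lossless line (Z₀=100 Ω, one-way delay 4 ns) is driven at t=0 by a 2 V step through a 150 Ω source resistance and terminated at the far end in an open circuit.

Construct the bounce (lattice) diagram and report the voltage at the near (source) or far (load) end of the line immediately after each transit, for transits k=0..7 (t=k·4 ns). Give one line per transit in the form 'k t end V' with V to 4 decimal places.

Γ_L=1.000000, Γ_S=0.200000; launch V₁=2·100/250=0.800000
k=0 src: V=0.8000
k=1 load: inc=0.800000, refl=0.800000·1.000000=0.8000; V=0.000000+0.800000+0.800000=1.6000
k=2 src: inc=0.800000, refl=0.800000·0.200000=0.1600; V=0.800000+0.800000+0.160000=1.7600
k=3 load: inc=0.160000, refl=0.160000·1.000000=0.1600; V=1.600000+0.160000+0.160000=1.9200
k=4 src: inc=0.160000, refl=0.160000·0.200000=0.0320; V=1.760000+0.160000+0.032000=1.9520
k=5 load: inc=0.032000, refl=0.032000·1.000000=0.0320; V=1.920000+0.032000+0.032000=1.9840
k=6 src: inc=0.032000, refl=0.032000·0.200000=0.0064; V=1.952000+0.032000+0.006400=1.9904
k=7 load: inc=0.006400, refl=0.006400·1.000000=0.0064; V=1.984000+0.006400+0.006400=1.9968

0 0 source 0.8000
1 4 load 1.6000
2 8 source 1.7600
3 12 load 1.9200
4 16 source 1.9520
5 20 load 1.9840
6 24 source 1.9904
7 28 load 1.9968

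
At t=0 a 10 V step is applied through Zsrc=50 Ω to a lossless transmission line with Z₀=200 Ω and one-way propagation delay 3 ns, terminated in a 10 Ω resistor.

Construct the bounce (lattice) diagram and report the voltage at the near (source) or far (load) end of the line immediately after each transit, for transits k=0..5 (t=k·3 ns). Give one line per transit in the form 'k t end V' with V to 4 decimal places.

Γ_L=-0.904762, Γ_S=-0.600000; launch V₁=10·200/250=8.000000
k=0 src: V=8.0000
k=1 load: inc=8.000000, refl=8.000000·-0.904762=-7.2381; V=0.000000+8.000000+-7.238095=0.7619
k=2 src: inc=-7.238095, refl=-7.238095·-0.600000=4.3429; V=8.000000+-7.238095+4.342857=5.1048
k=3 load: inc=4.342857, refl=4.342857·-0.904762=-3.9293; V=0.761905+4.342857+-3.929252=1.1755
k=4 src: inc=-3.929252, refl=-3.929252·-0.600000=2.3576; V=5.104762+-3.929252+2.357551=3.5331
k=5 load: inc=2.357551, refl=2.357551·-0.904762=-2.1330; V=1.175510+2.357551+-2.133022=1.4000

0 0 source 8.0000
1 3 load 0.7619
2 6 source 5.1048
3 9 load 1.1755
4 12 source 3.5331
5 15 load 1.4000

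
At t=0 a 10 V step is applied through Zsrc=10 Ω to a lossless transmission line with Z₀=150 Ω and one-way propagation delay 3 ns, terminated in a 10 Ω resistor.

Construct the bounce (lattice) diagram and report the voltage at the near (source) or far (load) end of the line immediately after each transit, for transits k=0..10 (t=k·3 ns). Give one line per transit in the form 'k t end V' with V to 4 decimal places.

Γ_L=-0.875000, Γ_S=-0.875000; launch V₁=10·150/160=9.375000
k=0 src: V=9.3750
k=1 load: inc=9.375000, refl=9.375000·-0.875000=-8.2031; V=0.000000+9.375000+-8.203125=1.1719
k=2 src: inc=-8.203125, refl=-8.203125·-0.875000=7.1777; V=9.375000+-8.203125+7.177734=8.3496
k=3 load: inc=7.177734, refl=7.177734·-0.875000=-6.2805; V=1.171875+7.177734+-6.280518=2.0691
k=4 src: inc=-6.280518, refl=-6.280518·-0.875000=5.4955; V=8.349609+-6.280518+5.495453=7.5645
k=5 load: inc=5.495453, refl=5.495453·-0.875000=-4.8085; V=2.069092+5.495453+-4.808521=2.7560
k=6 src: inc=-4.808521, refl=-4.808521·-0.875000=4.2075; V=7.564545+-4.808521+4.207456=6.9635
k=7 load: inc=4.207456, refl=4.207456·-0.875000=-3.6815; V=2.756023+4.207456+-3.681524=3.2820
k=8 src: inc=-3.681524, refl=-3.681524·-0.875000=3.2213; V=6.963480+-3.681524+3.221334=6.5033
k=9 load: inc=3.221334, refl=3.221334·-0.875000=-2.8187; V=3.281955+3.221334+-2.818667=3.6846
k=10 src: inc=-2.818667, refl=-2.818667·-0.875000=2.4663; V=6.503289+-2.818667+2.466334=6.1510

0 0 source 9.3750
1 3 load 1.1719
2 6 source 8.3496
3 9 load 2.0691
4 12 source 7.5645
5 15 load 2.7560
6 18 source 6.9635
7 21 load 3.2820
8 24 source 6.5033
9 27 load 3.6846
10 30 source 6.1510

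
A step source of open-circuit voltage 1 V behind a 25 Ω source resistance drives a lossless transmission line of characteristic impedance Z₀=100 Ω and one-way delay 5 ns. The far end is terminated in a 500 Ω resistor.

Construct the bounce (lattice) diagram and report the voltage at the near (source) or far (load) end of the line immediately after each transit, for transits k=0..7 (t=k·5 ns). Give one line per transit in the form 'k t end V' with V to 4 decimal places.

0 0 source 0.8000
1 5 load 1.3333
2 10 source 1.0133
3 15 load 0.8000
4 20 source 0.9280
5 25 load 1.0133
6 30 source 0.9621
7 35 load 0.9280

Γ_L=0.666667, Γ_S=-0.600000; launch V₁=1·100/125=0.800000
k=0 src: V=0.8000
k=1 load: inc=0.800000, refl=0.800000·0.666667=0.5333; V=0.000000+0.800000+0.533333=1.3333
k=2 src: inc=0.533333, refl=0.533333·-0.600000=-0.3200; V=0.800000+0.533333+-0.320000=1.0133
k=3 load: inc=-0.320000, refl=-0.320000·0.666667=-0.2133; V=1.333333+-0.320000+-0.213333=0.8000
k=4 src: inc=-0.213333, refl=-0.213333·-0.600000=0.1280; V=1.013333+-0.213333+0.128000=0.9280
k=5 load: inc=0.128000, refl=0.128000·0.666667=0.0853; V=0.800000+0.128000+0.085333=1.0133
k=6 src: inc=0.085333, refl=0.085333·-0.600000=-0.0512; V=0.928000+0.085333+-0.051200=0.9621
k=7 load: inc=-0.051200, refl=-0.051200·0.666667=-0.0341; V=1.013333+-0.051200+-0.034133=0.9280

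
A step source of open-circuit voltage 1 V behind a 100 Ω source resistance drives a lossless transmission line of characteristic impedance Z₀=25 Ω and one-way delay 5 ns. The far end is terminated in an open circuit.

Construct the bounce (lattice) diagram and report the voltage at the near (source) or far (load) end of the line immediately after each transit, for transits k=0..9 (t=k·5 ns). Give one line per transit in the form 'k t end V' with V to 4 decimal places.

0 0 source 0.2000
1 5 load 0.4000
2 10 source 0.5200
3 15 load 0.6400
4 20 source 0.7120
5 25 load 0.7840
6 30 source 0.8272
7 35 load 0.8704
8 40 source 0.8963
9 45 load 0.9222

Γ_L=1.000000, Γ_S=0.600000; launch V₁=1·25/125=0.200000
k=0 src: V=0.2000
k=1 load: inc=0.200000, refl=0.200000·1.000000=0.2000; V=0.000000+0.200000+0.200000=0.4000
k=2 src: inc=0.200000, refl=0.200000·0.600000=0.1200; V=0.200000+0.200000+0.120000=0.5200
k=3 load: inc=0.120000, refl=0.120000·1.000000=0.1200; V=0.400000+0.120000+0.120000=0.6400
k=4 src: inc=0.120000, refl=0.120000·0.600000=0.0720; V=0.520000+0.120000+0.072000=0.7120
k=5 load: inc=0.072000, refl=0.072000·1.000000=0.0720; V=0.640000+0.072000+0.072000=0.7840
k=6 src: inc=0.072000, refl=0.072000·0.600000=0.0432; V=0.712000+0.072000+0.043200=0.8272
k=7 load: inc=0.043200, refl=0.043200·1.000000=0.0432; V=0.784000+0.043200+0.043200=0.8704
k=8 src: inc=0.043200, refl=0.043200·0.600000=0.0259; V=0.827200+0.043200+0.025920=0.8963
k=9 load: inc=0.025920, refl=0.025920·1.000000=0.0259; V=0.870400+0.025920+0.025920=0.9222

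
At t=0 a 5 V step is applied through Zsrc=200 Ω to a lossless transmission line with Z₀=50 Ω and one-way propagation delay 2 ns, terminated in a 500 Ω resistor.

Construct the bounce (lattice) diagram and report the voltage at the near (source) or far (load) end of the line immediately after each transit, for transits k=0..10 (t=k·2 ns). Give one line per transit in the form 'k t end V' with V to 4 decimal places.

Γ_L=0.818182, Γ_S=0.600000; launch V₁=5·50/250=1.000000
k=0 src: V=1.0000
k=1 load: inc=1.000000, refl=1.000000·0.818182=0.8182; V=0.000000+1.000000+0.818182=1.8182
k=2 src: inc=0.818182, refl=0.818182·0.600000=0.4909; V=1.000000+0.818182+0.490909=2.3091
k=3 load: inc=0.490909, refl=0.490909·0.818182=0.4017; V=1.818182+0.490909+0.401653=2.7107
k=4 src: inc=0.401653, refl=0.401653·0.600000=0.2410; V=2.309091+0.401653+0.240992=2.9517
k=5 load: inc=0.240992, refl=0.240992·0.818182=0.1972; V=2.710744+0.240992+0.197175=3.1489
k=6 src: inc=0.197175, refl=0.197175·0.600000=0.1183; V=2.951736+0.197175+0.118305=3.2672
k=7 load: inc=0.118305, refl=0.118305·0.818182=0.0968; V=3.148911+0.118305+0.096795=3.3640
k=8 src: inc=0.096795, refl=0.096795·0.600000=0.0581; V=3.267216+0.096795+0.058077=3.4221
k=9 load: inc=0.058077, refl=0.058077·0.818182=0.0475; V=3.364011+0.058077+0.047518=3.4696
k=10 src: inc=0.047518, refl=0.047518·0.600000=0.0285; V=3.422088+0.047518+0.028511=3.4981

0 0 source 1.0000
1 2 load 1.8182
2 4 source 2.3091
3 6 load 2.7107
4 8 source 2.9517
5 10 load 3.1489
6 12 source 3.2672
7 14 load 3.3640
8 16 source 3.4221
9 18 load 3.4696
10 20 source 3.4981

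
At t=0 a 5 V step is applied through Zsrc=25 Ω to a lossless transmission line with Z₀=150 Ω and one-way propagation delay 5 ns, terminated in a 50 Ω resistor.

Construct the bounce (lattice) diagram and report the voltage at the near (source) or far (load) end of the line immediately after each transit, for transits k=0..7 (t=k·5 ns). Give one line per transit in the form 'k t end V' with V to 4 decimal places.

0 0 source 4.2857
1 5 load 2.1429
2 10 source 3.6735
3 15 load 2.9082
4 20 source 3.4548
5 25 load 3.1815
6 30 source 3.3767
7 35 load 3.2791

Γ_L=-0.500000, Γ_S=-0.714286; launch V₁=5·150/175=4.285714
k=0 src: V=4.2857
k=1 load: inc=4.285714, refl=4.285714·-0.500000=-2.1429; V=0.000000+4.285714+-2.142857=2.1429
k=2 src: inc=-2.142857, refl=-2.142857·-0.714286=1.5306; V=4.285714+-2.142857+1.530612=3.6735
k=3 load: inc=1.530612, refl=1.530612·-0.500000=-0.7653; V=2.142857+1.530612+-0.765306=2.9082
k=4 src: inc=-0.765306, refl=-0.765306·-0.714286=0.5466; V=3.673469+-0.765306+0.546647=3.4548
k=5 load: inc=0.546647, refl=0.546647·-0.500000=-0.2733; V=2.908163+0.546647+-0.273324=3.1815
k=6 src: inc=-0.273324, refl=-0.273324·-0.714286=0.1952; V=3.454810+-0.273324+0.195231=3.3767
k=7 load: inc=0.195231, refl=0.195231·-0.500000=-0.0976; V=3.181487+0.195231+-0.097616=3.2791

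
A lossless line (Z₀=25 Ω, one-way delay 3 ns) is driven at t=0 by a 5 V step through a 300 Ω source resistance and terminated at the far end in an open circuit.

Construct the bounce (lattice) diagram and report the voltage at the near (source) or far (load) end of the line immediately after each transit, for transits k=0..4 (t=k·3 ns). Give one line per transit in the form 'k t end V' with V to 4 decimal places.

0 0 source 0.3846
1 3 load 0.7692
2 6 source 1.0947
3 9 load 1.4201
4 12 source 1.6955

Γ_L=1.000000, Γ_S=0.846154; launch V₁=5·25/325=0.384615
k=0 src: V=0.3846
k=1 load: inc=0.384615, refl=0.384615·1.000000=0.3846; V=0.000000+0.384615+0.384615=0.7692
k=2 src: inc=0.384615, refl=0.384615·0.846154=0.3254; V=0.384615+0.384615+0.325444=1.0947
k=3 load: inc=0.325444, refl=0.325444·1.000000=0.3254; V=0.769231+0.325444+0.325444=1.4201
k=4 src: inc=0.325444, refl=0.325444·0.846154=0.2754; V=1.094675+0.325444+0.275376=1.6955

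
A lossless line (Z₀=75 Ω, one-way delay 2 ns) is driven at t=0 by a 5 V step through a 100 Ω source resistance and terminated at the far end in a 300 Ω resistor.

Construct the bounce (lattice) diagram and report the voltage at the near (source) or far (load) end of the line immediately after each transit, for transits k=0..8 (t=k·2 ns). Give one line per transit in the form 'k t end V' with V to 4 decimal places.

0 0 source 2.1429
1 2 load 3.4286
2 4 source 3.6122
3 6 load 3.7224
4 8 source 3.7382
5 10 load 3.7476
6 12 source 3.7490
7 14 load 3.7498
8 16 source 3.7499

Γ_L=0.600000, Γ_S=0.142857; launch V₁=5·75/175=2.142857
k=0 src: V=2.1429
k=1 load: inc=2.142857, refl=2.142857·0.600000=1.2857; V=0.000000+2.142857+1.285714=3.4286
k=2 src: inc=1.285714, refl=1.285714·0.142857=0.1837; V=2.142857+1.285714+0.183673=3.6122
k=3 load: inc=0.183673, refl=0.183673·0.600000=0.1102; V=3.428571+0.183673+0.110204=3.7224
k=4 src: inc=0.110204, refl=0.110204·0.142857=0.0157; V=3.612245+0.110204+0.015743=3.7382
k=5 load: inc=0.015743, refl=0.015743·0.600000=0.0094; V=3.722449+0.015743+0.009446=3.7476
k=6 src: inc=0.009446, refl=0.009446·0.142857=0.0013; V=3.738192+0.009446+0.001349=3.7490
k=7 load: inc=0.001349, refl=0.001349·0.600000=0.0008; V=3.747638+0.001349+0.000810=3.7498
k=8 src: inc=0.000810, refl=0.000810·0.142857=0.0001; V=3.748988+0.000810+0.000116=3.7499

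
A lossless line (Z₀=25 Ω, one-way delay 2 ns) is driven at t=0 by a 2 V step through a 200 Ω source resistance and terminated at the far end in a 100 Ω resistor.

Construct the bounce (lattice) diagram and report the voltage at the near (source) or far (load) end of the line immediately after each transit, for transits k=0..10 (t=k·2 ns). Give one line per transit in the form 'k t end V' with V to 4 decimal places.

0 0 source 0.2222
1 2 load 0.3556
2 4 source 0.4593
3 6 load 0.5215
4 8 source 0.5699
5 10 load 0.5989
6 12 source 0.6215
7 14 load 0.6350
8 16 source 0.6456
9 18 load 0.6519
10 20 source 0.6568

Γ_L=0.600000, Γ_S=0.777778; launch V₁=2·25/225=0.222222
k=0 src: V=0.2222
k=1 load: inc=0.222222, refl=0.222222·0.600000=0.1333; V=0.000000+0.222222+0.133333=0.3556
k=2 src: inc=0.133333, refl=0.133333·0.777778=0.1037; V=0.222222+0.133333+0.103704=0.4593
k=3 load: inc=0.103704, refl=0.103704·0.600000=0.0622; V=0.355556+0.103704+0.062222=0.5215
k=4 src: inc=0.062222, refl=0.062222·0.777778=0.0484; V=0.459259+0.062222+0.048395=0.5699
k=5 load: inc=0.048395, refl=0.048395·0.600000=0.0290; V=0.521481+0.048395+0.029037=0.5989
k=6 src: inc=0.029037, refl=0.029037·0.777778=0.0226; V=0.569877+0.029037+0.022584=0.6215
k=7 load: inc=0.022584, refl=0.022584·0.600000=0.0136; V=0.598914+0.022584+0.013551=0.6350
k=8 src: inc=0.013551, refl=0.013551·0.777778=0.0105; V=0.621498+0.013551+0.010539=0.6456
k=9 load: inc=0.010539, refl=0.010539·0.600000=0.0063; V=0.635049+0.010539+0.006324=0.6519
k=10 src: inc=0.006324, refl=0.006324·0.777778=0.0049; V=0.645588+0.006324+0.004918=0.6568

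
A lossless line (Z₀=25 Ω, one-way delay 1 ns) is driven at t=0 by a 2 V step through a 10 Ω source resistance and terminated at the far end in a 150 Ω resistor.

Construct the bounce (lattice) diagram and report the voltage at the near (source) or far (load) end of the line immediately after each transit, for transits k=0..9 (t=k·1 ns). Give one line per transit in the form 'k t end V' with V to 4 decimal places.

Γ_L=0.714286, Γ_S=-0.428571; launch V₁=2·25/35=1.428571
k=0 src: V=1.4286
k=1 load: inc=1.428571, refl=1.428571·0.714286=1.0204; V=0.000000+1.428571+1.020408=2.4490
k=2 src: inc=1.020408, refl=1.020408·-0.428571=-0.4373; V=1.428571+1.020408+-0.437318=2.0117
k=3 load: inc=-0.437318, refl=-0.437318·0.714286=-0.3124; V=2.448980+-0.437318+-0.312370=1.6993
k=4 src: inc=-0.312370, refl=-0.312370·-0.428571=0.1339; V=2.011662+-0.312370+0.133873=1.8332
k=5 load: inc=0.133873, refl=0.133873·0.714286=0.0956; V=1.699292+0.133873+0.095623=1.9288
k=6 src: inc=0.095623, refl=0.095623·-0.428571=-0.0410; V=1.833165+0.095623+-0.040981=1.8878
k=7 load: inc=-0.040981, refl=-0.040981·0.714286=-0.0293; V=1.928788+-0.040981+-0.029272=1.8585
k=8 src: inc=-0.029272, refl=-0.029272·-0.428571=0.0125; V=1.887807+-0.029272+0.012545=1.8711
k=9 load: inc=0.012545, refl=0.012545·0.714286=0.0090; V=1.858534+0.012545+0.008961=1.8800

0 0 source 1.4286
1 1 load 2.4490
2 2 source 2.0117
3 3 load 1.6993
4 4 source 1.8332
5 5 load 1.9288
6 6 source 1.8878
7 7 load 1.8585
8 8 source 1.8711
9 9 load 1.8800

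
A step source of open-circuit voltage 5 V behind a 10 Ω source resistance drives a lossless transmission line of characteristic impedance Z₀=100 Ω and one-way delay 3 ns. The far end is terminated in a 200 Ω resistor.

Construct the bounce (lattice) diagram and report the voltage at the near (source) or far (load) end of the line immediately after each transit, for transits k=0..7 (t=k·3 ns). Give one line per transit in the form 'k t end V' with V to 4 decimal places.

0 0 source 4.5455
1 3 load 6.0606
2 6 source 4.8209
3 9 load 4.4077
4 12 source 4.7458
5 15 load 4.8585
6 18 source 4.7663
7 21 load 4.7356

Γ_L=0.333333, Γ_S=-0.818182; launch V₁=5·100/110=4.545455
k=0 src: V=4.5455
k=1 load: inc=4.545455, refl=4.545455·0.333333=1.5152; V=0.000000+4.545455+1.515152=6.0606
k=2 src: inc=1.515152, refl=1.515152·-0.818182=-1.2397; V=4.545455+1.515152+-1.239669=4.8209
k=3 load: inc=-1.239669, refl=-1.239669·0.333333=-0.4132; V=6.060606+-1.239669+-0.413223=4.4077
k=4 src: inc=-0.413223, refl=-0.413223·-0.818182=0.3381; V=4.820937+-0.413223+0.338092=4.7458
k=5 load: inc=0.338092, refl=0.338092·0.333333=0.1127; V=4.407713+0.338092+0.112697=4.8585
k=6 src: inc=0.112697, refl=0.112697·-0.818182=-0.0922; V=4.745805+0.112697+-0.092207=4.7663
k=7 load: inc=-0.092207, refl=-0.092207·0.333333=-0.0307; V=4.858502+-0.092207+-0.030736=4.7356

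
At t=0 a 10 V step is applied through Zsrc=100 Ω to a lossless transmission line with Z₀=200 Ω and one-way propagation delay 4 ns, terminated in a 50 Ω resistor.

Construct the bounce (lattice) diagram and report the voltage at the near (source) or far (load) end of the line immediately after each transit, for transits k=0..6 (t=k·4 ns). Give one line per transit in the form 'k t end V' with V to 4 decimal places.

0 0 source 6.6667
1 4 load 2.6667
2 8 source 4.0000
3 12 load 3.2000
4 16 source 3.4667
5 20 load 3.3067
6 24 source 3.3600

Γ_L=-0.600000, Γ_S=-0.333333; launch V₁=10·200/300=6.666667
k=0 src: V=6.6667
k=1 load: inc=6.666667, refl=6.666667·-0.600000=-4.0000; V=0.000000+6.666667+-4.000000=2.6667
k=2 src: inc=-4.000000, refl=-4.000000·-0.333333=1.3333; V=6.666667+-4.000000+1.333333=4.0000
k=3 load: inc=1.333333, refl=1.333333·-0.600000=-0.8000; V=2.666667+1.333333+-0.800000=3.2000
k=4 src: inc=-0.800000, refl=-0.800000·-0.333333=0.2667; V=4.000000+-0.800000+0.266667=3.4667
k=5 load: inc=0.266667, refl=0.266667·-0.600000=-0.1600; V=3.200000+0.266667+-0.160000=3.3067
k=6 src: inc=-0.160000, refl=-0.160000·-0.333333=0.0533; V=3.466667+-0.160000+0.053333=3.3600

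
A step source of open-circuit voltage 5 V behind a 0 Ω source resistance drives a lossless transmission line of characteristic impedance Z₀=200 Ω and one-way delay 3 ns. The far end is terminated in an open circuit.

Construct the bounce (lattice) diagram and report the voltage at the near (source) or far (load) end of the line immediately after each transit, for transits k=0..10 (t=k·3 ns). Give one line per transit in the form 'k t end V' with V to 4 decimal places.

0 0 source 5.0000
1 3 load 10.0000
2 6 source 5.0000
3 9 load 0.0000
4 12 source 5.0000
5 15 load 10.0000
6 18 source 5.0000
7 21 load 0.0000
8 24 source 5.0000
9 27 load 10.0000
10 30 source 5.0000

Γ_L=1.000000, Γ_S=-1.000000; launch V₁=5·200/200=5.000000
k=0 src: V=5.0000
k=1 load: inc=5.000000, refl=5.000000·1.000000=5.0000; V=0.000000+5.000000+5.000000=10.0000
k=2 src: inc=5.000000, refl=5.000000·-1.000000=-5.0000; V=5.000000+5.000000+-5.000000=5.0000
k=3 load: inc=-5.000000, refl=-5.000000·1.000000=-5.0000; V=10.000000+-5.000000+-5.000000=0.0000
k=4 src: inc=-5.000000, refl=-5.000000·-1.000000=5.0000; V=5.000000+-5.000000+5.000000=5.0000
k=5 load: inc=5.000000, refl=5.000000·1.000000=5.0000; V=0.000000+5.000000+5.000000=10.0000
k=6 src: inc=5.000000, refl=5.000000·-1.000000=-5.0000; V=5.000000+5.000000+-5.000000=5.0000
k=7 load: inc=-5.000000, refl=-5.000000·1.000000=-5.0000; V=10.000000+-5.000000+-5.000000=0.0000
k=8 src: inc=-5.000000, refl=-5.000000·-1.000000=5.0000; V=5.000000+-5.000000+5.000000=5.0000
k=9 load: inc=5.000000, refl=5.000000·1.000000=5.0000; V=0.000000+5.000000+5.000000=10.0000
k=10 src: inc=5.000000, refl=5.000000·-1.000000=-5.0000; V=5.000000+5.000000+-5.000000=5.0000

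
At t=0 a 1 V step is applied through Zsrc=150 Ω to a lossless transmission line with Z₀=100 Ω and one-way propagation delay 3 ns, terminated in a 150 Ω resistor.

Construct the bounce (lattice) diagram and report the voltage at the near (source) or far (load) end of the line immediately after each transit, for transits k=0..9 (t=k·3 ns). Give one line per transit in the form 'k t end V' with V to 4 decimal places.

0 0 source 0.4000
1 3 load 0.4800
2 6 source 0.4960
3 9 load 0.4992
4 12 source 0.4998
5 15 load 0.5000
6 18 source 0.5000
7 21 load 0.5000
8 24 source 0.5000
9 27 load 0.5000

Γ_L=0.200000, Γ_S=0.200000; launch V₁=1·100/250=0.400000
k=0 src: V=0.4000
k=1 load: inc=0.400000, refl=0.400000·0.200000=0.0800; V=0.000000+0.400000+0.080000=0.4800
k=2 src: inc=0.080000, refl=0.080000·0.200000=0.0160; V=0.400000+0.080000+0.016000=0.4960
k=3 load: inc=0.016000, refl=0.016000·0.200000=0.0032; V=0.480000+0.016000+0.003200=0.4992
k=4 src: inc=0.003200, refl=0.003200·0.200000=0.0006; V=0.496000+0.003200+0.000640=0.4998
k=5 load: inc=0.000640, refl=0.000640·0.200000=0.0001; V=0.499200+0.000640+0.000128=0.5000
k=6 src: inc=0.000128, refl=0.000128·0.200000=0.0000; V=0.499840+0.000128+0.000026=0.5000
k=7 load: inc=0.000026, refl=0.000026·0.200000=0.0000; V=0.499968+0.000026+0.000005=0.5000
k=8 src: inc=0.000005, refl=0.000005·0.200000=0.0000; V=0.499994+0.000005+0.000001=0.5000
k=9 load: inc=0.000001, refl=0.000001·0.200000=0.0000; V=0.499999+0.000001+0.000000=0.5000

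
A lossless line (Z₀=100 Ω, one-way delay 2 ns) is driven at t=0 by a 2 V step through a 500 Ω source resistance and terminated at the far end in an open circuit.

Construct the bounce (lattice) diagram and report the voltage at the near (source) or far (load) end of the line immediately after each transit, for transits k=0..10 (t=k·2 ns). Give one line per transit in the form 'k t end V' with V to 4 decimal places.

Γ_L=1.000000, Γ_S=0.666667; launch V₁=2·100/600=0.333333
k=0 src: V=0.3333
k=1 load: inc=0.333333, refl=0.333333·1.000000=0.3333; V=0.000000+0.333333+0.333333=0.6667
k=2 src: inc=0.333333, refl=0.333333·0.666667=0.2222; V=0.333333+0.333333+0.222222=0.8889
k=3 load: inc=0.222222, refl=0.222222·1.000000=0.2222; V=0.666667+0.222222+0.222222=1.1111
k=4 src: inc=0.222222, refl=0.222222·0.666667=0.1481; V=0.888889+0.222222+0.148148=1.2593
k=5 load: inc=0.148148, refl=0.148148·1.000000=0.1481; V=1.111111+0.148148+0.148148=1.4074
k=6 src: inc=0.148148, refl=0.148148·0.666667=0.0988; V=1.259259+0.148148+0.098765=1.5062
k=7 load: inc=0.098765, refl=0.098765·1.000000=0.0988; V=1.407407+0.098765+0.098765=1.6049
k=8 src: inc=0.098765, refl=0.098765·0.666667=0.0658; V=1.506173+0.098765+0.065844=1.6708
k=9 load: inc=0.065844, refl=0.065844·1.000000=0.0658; V=1.604938+0.065844+0.065844=1.7366
k=10 src: inc=0.065844, refl=0.065844·0.666667=0.0439; V=1.670782+0.065844+0.043896=1.7805

0 0 source 0.3333
1 2 load 0.6667
2 4 source 0.8889
3 6 load 1.1111
4 8 source 1.2593
5 10 load 1.4074
6 12 source 1.5062
7 14 load 1.6049
8 16 source 1.6708
9 18 load 1.7366
10 20 source 1.7805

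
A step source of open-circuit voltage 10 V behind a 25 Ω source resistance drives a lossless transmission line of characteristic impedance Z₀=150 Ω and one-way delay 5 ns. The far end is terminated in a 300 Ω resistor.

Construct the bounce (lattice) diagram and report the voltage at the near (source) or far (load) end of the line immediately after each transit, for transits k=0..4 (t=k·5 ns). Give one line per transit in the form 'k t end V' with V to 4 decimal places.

0 0 source 8.5714
1 5 load 11.4286
2 10 source 9.3878
3 15 load 8.7075
4 20 source 9.1934

Γ_L=0.333333, Γ_S=-0.714286; launch V₁=10·150/175=8.571429
k=0 src: V=8.5714
k=1 load: inc=8.571429, refl=8.571429·0.333333=2.8571; V=0.000000+8.571429+2.857143=11.4286
k=2 src: inc=2.857143, refl=2.857143·-0.714286=-2.0408; V=8.571429+2.857143+-2.040816=9.3878
k=3 load: inc=-2.040816, refl=-2.040816·0.333333=-0.6803; V=11.428571+-2.040816+-0.680272=8.7075
k=4 src: inc=-0.680272, refl=-0.680272·-0.714286=0.4859; V=9.387755+-0.680272+0.485909=9.1934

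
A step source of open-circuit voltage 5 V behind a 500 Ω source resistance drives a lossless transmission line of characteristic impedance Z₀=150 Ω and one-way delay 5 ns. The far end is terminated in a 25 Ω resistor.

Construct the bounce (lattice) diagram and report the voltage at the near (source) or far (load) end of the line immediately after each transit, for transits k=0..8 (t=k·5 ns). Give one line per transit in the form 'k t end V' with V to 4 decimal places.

0 0 source 1.1538
1 5 load 0.3297
2 10 source -0.1141
3 15 load 0.2029
4 20 source 0.3736
5 25 load 0.2516
6 30 source 0.1860
7 35 load 0.2329
8 40 source 0.2581

Γ_L=-0.714286, Γ_S=0.538462; launch V₁=5·150/650=1.153846
k=0 src: V=1.1538
k=1 load: inc=1.153846, refl=1.153846·-0.714286=-0.8242; V=0.000000+1.153846+-0.824176=0.3297
k=2 src: inc=-0.824176, refl=-0.824176·0.538462=-0.4438; V=1.153846+-0.824176+-0.443787=-0.1141
k=3 load: inc=-0.443787, refl=-0.443787·-0.714286=0.3170; V=0.329670+-0.443787+0.316991=0.2029
k=4 src: inc=0.316991, refl=0.316991·0.538462=0.1707; V=-0.114117+0.316991+0.170687=0.3736
k=5 load: inc=0.170687, refl=0.170687·-0.714286=-0.1219; V=0.202874+0.170687+-0.121920=0.2516
k=6 src: inc=-0.121920, refl=-0.121920·0.538462=-0.0656; V=0.373561+-0.121920+-0.065649=0.1860
k=7 load: inc=-0.065649, refl=-0.065649·-0.714286=0.0469; V=0.251642+-0.065649+0.046892=0.2329
k=8 src: inc=0.046892, refl=0.046892·0.538462=0.0252; V=0.185993+0.046892+0.025250=0.2581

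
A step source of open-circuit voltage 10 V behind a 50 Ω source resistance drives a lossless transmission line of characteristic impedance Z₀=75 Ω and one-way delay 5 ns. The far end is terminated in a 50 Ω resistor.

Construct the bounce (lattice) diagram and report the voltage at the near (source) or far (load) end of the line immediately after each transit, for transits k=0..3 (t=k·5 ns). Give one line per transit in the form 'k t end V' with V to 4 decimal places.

Γ_L=-0.200000, Γ_S=-0.200000; launch V₁=10·75/125=6.000000
k=0 src: V=6.0000
k=1 load: inc=6.000000, refl=6.000000·-0.200000=-1.2000; V=0.000000+6.000000+-1.200000=4.8000
k=2 src: inc=-1.200000, refl=-1.200000·-0.200000=0.2400; V=6.000000+-1.200000+0.240000=5.0400
k=3 load: inc=0.240000, refl=0.240000·-0.200000=-0.0480; V=4.800000+0.240000+-0.048000=4.9920

0 0 source 6.0000
1 5 load 4.8000
2 10 source 5.0400
3 15 load 4.9920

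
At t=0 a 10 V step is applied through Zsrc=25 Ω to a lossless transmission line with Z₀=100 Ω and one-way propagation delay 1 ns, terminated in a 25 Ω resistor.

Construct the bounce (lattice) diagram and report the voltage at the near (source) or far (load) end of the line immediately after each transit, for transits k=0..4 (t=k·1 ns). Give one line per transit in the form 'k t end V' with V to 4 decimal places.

Γ_L=-0.600000, Γ_S=-0.600000; launch V₁=10·100/125=8.000000
k=0 src: V=8.0000
k=1 load: inc=8.000000, refl=8.000000·-0.600000=-4.8000; V=0.000000+8.000000+-4.800000=3.2000
k=2 src: inc=-4.800000, refl=-4.800000·-0.600000=2.8800; V=8.000000+-4.800000+2.880000=6.0800
k=3 load: inc=2.880000, refl=2.880000·-0.600000=-1.7280; V=3.200000+2.880000+-1.728000=4.3520
k=4 src: inc=-1.728000, refl=-1.728000·-0.600000=1.0368; V=6.080000+-1.728000+1.036800=5.3888

0 0 source 8.0000
1 1 load 3.2000
2 2 source 6.0800
3 3 load 4.3520
4 4 source 5.3888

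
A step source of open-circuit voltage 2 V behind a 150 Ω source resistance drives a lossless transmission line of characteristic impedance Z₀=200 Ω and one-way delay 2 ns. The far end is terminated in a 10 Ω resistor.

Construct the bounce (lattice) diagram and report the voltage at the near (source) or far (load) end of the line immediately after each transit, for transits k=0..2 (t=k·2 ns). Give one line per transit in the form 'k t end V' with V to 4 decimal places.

Γ_L=-0.904762, Γ_S=-0.142857; launch V₁=2·200/350=1.142857
k=0 src: V=1.1429
k=1 load: inc=1.142857, refl=1.142857·-0.904762=-1.0340; V=0.000000+1.142857+-1.034014=0.1088
k=2 src: inc=-1.034014, refl=-1.034014·-0.142857=0.1477; V=1.142857+-1.034014+0.147716=0.2566

0 0 source 1.1429
1 2 load 0.1088
2 4 source 0.2566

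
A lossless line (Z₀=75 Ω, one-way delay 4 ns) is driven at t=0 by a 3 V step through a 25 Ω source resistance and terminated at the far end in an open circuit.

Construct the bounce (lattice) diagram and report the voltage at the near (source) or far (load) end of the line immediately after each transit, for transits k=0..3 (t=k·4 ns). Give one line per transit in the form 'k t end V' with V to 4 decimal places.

0 0 source 2.2500
1 4 load 4.5000
2 8 source 3.3750
3 12 load 2.2500

Γ_L=1.000000, Γ_S=-0.500000; launch V₁=3·75/100=2.250000
k=0 src: V=2.2500
k=1 load: inc=2.250000, refl=2.250000·1.000000=2.2500; V=0.000000+2.250000+2.250000=4.5000
k=2 src: inc=2.250000, refl=2.250000·-0.500000=-1.1250; V=2.250000+2.250000+-1.125000=3.3750
k=3 load: inc=-1.125000, refl=-1.125000·1.000000=-1.1250; V=4.500000+-1.125000+-1.125000=2.2500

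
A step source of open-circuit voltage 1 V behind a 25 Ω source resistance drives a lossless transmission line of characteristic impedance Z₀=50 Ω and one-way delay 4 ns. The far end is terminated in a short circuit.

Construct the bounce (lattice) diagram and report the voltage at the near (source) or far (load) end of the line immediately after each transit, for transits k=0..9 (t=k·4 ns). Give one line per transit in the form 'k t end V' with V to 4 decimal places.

Γ_L=-1.000000, Γ_S=-0.333333; launch V₁=1·50/75=0.666667
k=0 src: V=0.6667
k=1 load: inc=0.666667, refl=0.666667·-1.000000=-0.6667; V=0.000000+0.666667+-0.666667=0.0000
k=2 src: inc=-0.666667, refl=-0.666667·-0.333333=0.2222; V=0.666667+-0.666667+0.222222=0.2222
k=3 load: inc=0.222222, refl=0.222222·-1.000000=-0.2222; V=0.000000+0.222222+-0.222222=0.0000
k=4 src: inc=-0.222222, refl=-0.222222·-0.333333=0.0741; V=0.222222+-0.222222+0.074074=0.0741
k=5 load: inc=0.074074, refl=0.074074·-1.000000=-0.0741; V=0.000000+0.074074+-0.074074=0.0000
k=6 src: inc=-0.074074, refl=-0.074074·-0.333333=0.0247; V=0.074074+-0.074074+0.024691=0.0247
k=7 load: inc=0.024691, refl=0.024691·-1.000000=-0.0247; V=0.000000+0.024691+-0.024691=0.0000
k=8 src: inc=-0.024691, refl=-0.024691·-0.333333=0.0082; V=0.024691+-0.024691+0.008230=0.0082
k=9 load: inc=0.008230, refl=0.008230·-1.000000=-0.0082; V=0.000000+0.008230+-0.008230=0.0000

0 0 source 0.6667
1 4 load 0.0000
2 8 source 0.2222
3 12 load 0.0000
4 16 source 0.0741
5 20 load 0.0000
6 24 source 0.0247
7 28 load 0.0000
8 32 source 0.0082
9 36 load 0.0000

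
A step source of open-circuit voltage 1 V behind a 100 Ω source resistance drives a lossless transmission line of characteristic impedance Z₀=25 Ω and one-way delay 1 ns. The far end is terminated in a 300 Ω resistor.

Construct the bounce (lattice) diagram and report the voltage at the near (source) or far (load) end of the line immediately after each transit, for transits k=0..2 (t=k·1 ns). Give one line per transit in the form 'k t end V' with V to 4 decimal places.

0 0 source 0.2000
1 1 load 0.3692
2 2 source 0.4708

Γ_L=0.846154, Γ_S=0.600000; launch V₁=1·25/125=0.200000
k=0 src: V=0.2000
k=1 load: inc=0.200000, refl=0.200000·0.846154=0.1692; V=0.000000+0.200000+0.169231=0.3692
k=2 src: inc=0.169231, refl=0.169231·0.600000=0.1015; V=0.200000+0.169231+0.101538=0.4708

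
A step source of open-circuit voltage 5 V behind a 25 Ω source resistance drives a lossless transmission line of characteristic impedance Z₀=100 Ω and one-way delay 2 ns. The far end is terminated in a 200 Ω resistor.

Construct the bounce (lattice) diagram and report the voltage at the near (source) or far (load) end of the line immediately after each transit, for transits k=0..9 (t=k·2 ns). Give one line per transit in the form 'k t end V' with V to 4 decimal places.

0 0 source 4.0000
1 2 load 5.3333
2 4 source 4.5333
3 6 load 4.2667
4 8 source 4.4267
5 10 load 4.4800
6 12 source 4.4480
7 14 load 4.4373
8 16 source 4.4437
9 18 load 4.4459

Γ_L=0.333333, Γ_S=-0.600000; launch V₁=5·100/125=4.000000
k=0 src: V=4.0000
k=1 load: inc=4.000000, refl=4.000000·0.333333=1.3333; V=0.000000+4.000000+1.333333=5.3333
k=2 src: inc=1.333333, refl=1.333333·-0.600000=-0.8000; V=4.000000+1.333333+-0.800000=4.5333
k=3 load: inc=-0.800000, refl=-0.800000·0.333333=-0.2667; V=5.333333+-0.800000+-0.266667=4.2667
k=4 src: inc=-0.266667, refl=-0.266667·-0.600000=0.1600; V=4.533333+-0.266667+0.160000=4.4267
k=5 load: inc=0.160000, refl=0.160000·0.333333=0.0533; V=4.266667+0.160000+0.053333=4.4800
k=6 src: inc=0.053333, refl=0.053333·-0.600000=-0.0320; V=4.426667+0.053333+-0.032000=4.4480
k=7 load: inc=-0.032000, refl=-0.032000·0.333333=-0.0107; V=4.480000+-0.032000+-0.010667=4.4373
k=8 src: inc=-0.010667, refl=-0.010667·-0.600000=0.0064; V=4.448000+-0.010667+0.006400=4.4437
k=9 load: inc=0.006400, refl=0.006400·0.333333=0.0021; V=4.437333+0.006400+0.002133=4.4459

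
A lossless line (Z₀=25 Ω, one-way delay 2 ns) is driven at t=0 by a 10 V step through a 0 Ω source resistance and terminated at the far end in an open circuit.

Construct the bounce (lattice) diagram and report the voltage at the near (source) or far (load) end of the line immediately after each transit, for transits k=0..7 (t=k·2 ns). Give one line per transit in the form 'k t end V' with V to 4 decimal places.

0 0 source 10.0000
1 2 load 20.0000
2 4 source 10.0000
3 6 load 0.0000
4 8 source 10.0000
5 10 load 20.0000
6 12 source 10.0000
7 14 load 0.0000

Γ_L=1.000000, Γ_S=-1.000000; launch V₁=10·25/25=10.000000
k=0 src: V=10.0000
k=1 load: inc=10.000000, refl=10.000000·1.000000=10.0000; V=0.000000+10.000000+10.000000=20.0000
k=2 src: inc=10.000000, refl=10.000000·-1.000000=-10.0000; V=10.000000+10.000000+-10.000000=10.0000
k=3 load: inc=-10.000000, refl=-10.000000·1.000000=-10.0000; V=20.000000+-10.000000+-10.000000=0.0000
k=4 src: inc=-10.000000, refl=-10.000000·-1.000000=10.0000; V=10.000000+-10.000000+10.000000=10.0000
k=5 load: inc=10.000000, refl=10.000000·1.000000=10.0000; V=0.000000+10.000000+10.000000=20.0000
k=6 src: inc=10.000000, refl=10.000000·-1.000000=-10.0000; V=10.000000+10.000000+-10.000000=10.0000
k=7 load: inc=-10.000000, refl=-10.000000·1.000000=-10.0000; V=20.000000+-10.000000+-10.000000=0.0000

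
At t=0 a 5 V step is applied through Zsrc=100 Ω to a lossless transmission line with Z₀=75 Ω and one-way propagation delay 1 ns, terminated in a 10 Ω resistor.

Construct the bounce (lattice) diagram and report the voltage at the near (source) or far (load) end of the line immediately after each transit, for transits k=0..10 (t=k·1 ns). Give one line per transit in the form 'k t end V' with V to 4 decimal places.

Γ_L=-0.764706, Γ_S=0.142857; launch V₁=5·75/175=2.142857
k=0 src: V=2.1429
k=1 load: inc=2.142857, refl=2.142857·-0.764706=-1.6387; V=0.000000+2.142857+-1.638655=0.5042
k=2 src: inc=-1.638655, refl=-1.638655·0.142857=-0.2341; V=2.142857+-1.638655+-0.234094=0.2701
k=3 load: inc=-0.234094, refl=-0.234094·-0.764706=0.1790; V=0.504202+-0.234094+0.179013=0.4491
k=4 src: inc=0.179013, refl=0.179013·0.142857=0.0256; V=0.270108+0.179013+0.025573=0.4747
k=5 load: inc=0.025573, refl=0.025573·-0.764706=-0.0196; V=0.449121+0.025573+-0.019556=0.4551
k=6 src: inc=-0.019556, refl=-0.019556·0.142857=-0.0028; V=0.474694+-0.019556+-0.002794=0.4523
k=7 load: inc=-0.002794, refl=-0.002794·-0.764706=0.0021; V=0.455138+-0.002794+0.002136=0.4545
k=8 src: inc=0.002136, refl=0.002136·0.142857=0.0003; V=0.452344+0.002136+0.000305=0.4548
k=9 load: inc=0.000305, refl=0.000305·-0.764706=-0.0002; V=0.454481+0.000305+-0.000233=0.4546
k=10 src: inc=-0.000233, refl=-0.000233·0.142857=-0.0000; V=0.454786+-0.000233+-0.000033=0.4545

0 0 source 2.1429
1 1 load 0.5042
2 2 source 0.2701
3 3 load 0.4491
4 4 source 0.4747
5 5 load 0.4551
6 6 source 0.4523
7 7 load 0.4545
8 8 source 0.4548
9 9 load 0.4546
10 10 source 0.4545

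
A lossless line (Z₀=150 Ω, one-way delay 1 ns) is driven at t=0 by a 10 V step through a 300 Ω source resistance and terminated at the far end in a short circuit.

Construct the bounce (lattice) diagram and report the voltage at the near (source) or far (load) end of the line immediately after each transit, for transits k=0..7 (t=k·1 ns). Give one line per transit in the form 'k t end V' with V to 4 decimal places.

0 0 source 3.3333
1 1 load 0.0000
2 2 source -1.1111
3 3 load 0.0000
4 4 source 0.3704
5 5 load 0.0000
6 6 source -0.1235
7 7 load 0.0000

Γ_L=-1.000000, Γ_S=0.333333; launch V₁=10·150/450=3.333333
k=0 src: V=3.3333
k=1 load: inc=3.333333, refl=3.333333·-1.000000=-3.3333; V=0.000000+3.333333+-3.333333=0.0000
k=2 src: inc=-3.333333, refl=-3.333333·0.333333=-1.1111; V=3.333333+-3.333333+-1.111111=-1.1111
k=3 load: inc=-1.111111, refl=-1.111111·-1.000000=1.1111; V=0.000000+-1.111111+1.111111=0.0000
k=4 src: inc=1.111111, refl=1.111111·0.333333=0.3704; V=-1.111111+1.111111+0.370370=0.3704
k=5 load: inc=0.370370, refl=0.370370·-1.000000=-0.3704; V=0.000000+0.370370+-0.370370=0.0000
k=6 src: inc=-0.370370, refl=-0.370370·0.333333=-0.1235; V=0.370370+-0.370370+-0.123457=-0.1235
k=7 load: inc=-0.123457, refl=-0.123457·-1.000000=0.1235; V=0.000000+-0.123457+0.123457=0.0000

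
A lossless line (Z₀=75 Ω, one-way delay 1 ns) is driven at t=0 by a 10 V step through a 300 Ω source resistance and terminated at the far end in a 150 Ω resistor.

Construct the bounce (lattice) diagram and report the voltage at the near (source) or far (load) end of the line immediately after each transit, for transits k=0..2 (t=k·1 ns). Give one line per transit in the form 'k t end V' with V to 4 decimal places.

Γ_L=0.333333, Γ_S=0.600000; launch V₁=10·75/375=2.000000
k=0 src: V=2.0000
k=1 load: inc=2.000000, refl=2.000000·0.333333=0.6667; V=0.000000+2.000000+0.666667=2.6667
k=2 src: inc=0.666667, refl=0.666667·0.600000=0.4000; V=2.000000+0.666667+0.400000=3.0667

0 0 source 2.0000
1 1 load 2.6667
2 2 source 3.0667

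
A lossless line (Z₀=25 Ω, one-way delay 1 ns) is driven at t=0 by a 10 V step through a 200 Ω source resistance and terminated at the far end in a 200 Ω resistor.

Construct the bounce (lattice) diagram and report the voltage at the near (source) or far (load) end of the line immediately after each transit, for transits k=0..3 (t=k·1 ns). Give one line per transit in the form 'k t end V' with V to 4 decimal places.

0 0 source 1.1111
1 1 load 1.9753
2 2 source 2.6475
3 3 load 3.1702

Γ_L=0.777778, Γ_S=0.777778; launch V₁=10·25/225=1.111111
k=0 src: V=1.1111
k=1 load: inc=1.111111, refl=1.111111·0.777778=0.8642; V=0.000000+1.111111+0.864198=1.9753
k=2 src: inc=0.864198, refl=0.864198·0.777778=0.6722; V=1.111111+0.864198+0.672154=2.6475
k=3 load: inc=0.672154, refl=0.672154·0.777778=0.5228; V=1.975309+0.672154+0.522786=3.1702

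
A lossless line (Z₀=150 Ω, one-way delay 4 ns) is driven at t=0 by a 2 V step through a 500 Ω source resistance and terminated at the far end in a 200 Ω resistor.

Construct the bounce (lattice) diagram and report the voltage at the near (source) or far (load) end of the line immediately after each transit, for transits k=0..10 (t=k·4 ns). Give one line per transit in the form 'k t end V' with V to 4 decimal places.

Γ_L=0.142857, Γ_S=0.538462; launch V₁=2·150/650=0.461538
k=0 src: V=0.4615
k=1 load: inc=0.461538, refl=0.461538·0.142857=0.0659; V=0.000000+0.461538+0.065934=0.5275
k=2 src: inc=0.065934, refl=0.065934·0.538462=0.0355; V=0.461538+0.065934+0.035503=0.5630
k=3 load: inc=0.035503, refl=0.035503·0.142857=0.0051; V=0.527473+0.035503+0.005072=0.5680
k=4 src: inc=0.005072, refl=0.005072·0.538462=0.0027; V=0.562975+0.005072+0.002731=0.5708
k=5 load: inc=0.002731, refl=0.002731·0.142857=0.0004; V=0.568047+0.002731+0.000390=0.5712
k=6 src: inc=0.000390, refl=0.000390·0.538462=0.0002; V=0.570778+0.000390+0.000210=0.5714
k=7 load: inc=0.000210, refl=0.000210·0.142857=0.0000; V=0.571168+0.000210+0.000030=0.5714
k=8 src: inc=0.000030, refl=0.000030·0.538462=0.0000; V=0.571379+0.000030+0.000016=0.5714
k=9 load: inc=0.000016, refl=0.000016·0.142857=0.0000; V=0.571409+0.000016+0.000002=0.5714
k=10 src: inc=0.000002, refl=0.000002·0.538462=0.0000; V=0.571425+0.000002+0.000001=0.5714

0 0 source 0.4615
1 4 load 0.5275
2 8 source 0.5630
3 12 load 0.5680
4 16 source 0.5708
5 20 load 0.5712
6 24 source 0.5714
7 28 load 0.5714
8 32 source 0.5714
9 36 load 0.5714
10 40 source 0.5714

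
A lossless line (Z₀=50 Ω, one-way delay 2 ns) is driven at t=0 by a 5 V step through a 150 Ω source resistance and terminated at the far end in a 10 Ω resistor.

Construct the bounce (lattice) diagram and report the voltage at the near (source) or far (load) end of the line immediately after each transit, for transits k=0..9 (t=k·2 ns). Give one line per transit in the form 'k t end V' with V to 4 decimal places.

0 0 source 1.2500
1 2 load 0.4167
2 4 source 0.0000
3 6 load 0.2778
4 8 source 0.4167
5 10 load 0.3241
6 12 source 0.2778
7 14 load 0.3086
8 16 source 0.3241
9 18 load 0.3138

Γ_L=-0.666667, Γ_S=0.500000; launch V₁=5·50/200=1.250000
k=0 src: V=1.2500
k=1 load: inc=1.250000, refl=1.250000·-0.666667=-0.8333; V=0.000000+1.250000+-0.833333=0.4167
k=2 src: inc=-0.833333, refl=-0.833333·0.500000=-0.4167; V=1.250000+-0.833333+-0.416667=0.0000
k=3 load: inc=-0.416667, refl=-0.416667·-0.666667=0.2778; V=0.416667+-0.416667+0.277778=0.2778
k=4 src: inc=0.277778, refl=0.277778·0.500000=0.1389; V=0.000000+0.277778+0.138889=0.4167
k=5 load: inc=0.138889, refl=0.138889·-0.666667=-0.0926; V=0.277778+0.138889+-0.092593=0.3241
k=6 src: inc=-0.092593, refl=-0.092593·0.500000=-0.0463; V=0.416667+-0.092593+-0.046296=0.2778
k=7 load: inc=-0.046296, refl=-0.046296·-0.666667=0.0309; V=0.324074+-0.046296+0.030864=0.3086
k=8 src: inc=0.030864, refl=0.030864·0.500000=0.0154; V=0.277778+0.030864+0.015432=0.3241
k=9 load: inc=0.015432, refl=0.015432·-0.666667=-0.0103; V=0.308642+0.015432+-0.010288=0.3138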